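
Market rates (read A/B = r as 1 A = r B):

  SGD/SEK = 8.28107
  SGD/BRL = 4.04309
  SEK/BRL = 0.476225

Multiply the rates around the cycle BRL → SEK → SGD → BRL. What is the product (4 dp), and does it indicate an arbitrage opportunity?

Around BRL → SEK → SGD → BRL: 1 ÷ 0.476225 ÷ 8.28107 × 4.04309 = 1.025215
Product > 1; profitable direction is BRL → SEK → SGD → BRL.

1.0252 (arbitrage exists)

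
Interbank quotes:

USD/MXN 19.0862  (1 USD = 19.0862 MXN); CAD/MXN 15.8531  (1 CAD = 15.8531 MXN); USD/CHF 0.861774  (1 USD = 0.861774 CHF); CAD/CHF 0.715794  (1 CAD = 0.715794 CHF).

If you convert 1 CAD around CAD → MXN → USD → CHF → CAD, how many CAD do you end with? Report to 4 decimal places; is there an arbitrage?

1.0000 (no arbitrage)

Around CAD → MXN → USD → CHF → CAD: 1 × 15.8531 ÷ 19.0862 × 0.861774 ÷ 0.715794 = 1.000000
Product ≈ 1 (deviation 0.000%, within rounding noise).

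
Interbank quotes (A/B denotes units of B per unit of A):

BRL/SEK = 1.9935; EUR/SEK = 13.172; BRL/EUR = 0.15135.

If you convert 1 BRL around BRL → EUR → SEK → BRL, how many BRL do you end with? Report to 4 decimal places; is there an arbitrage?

1.0000 (no arbitrage)

Around BRL → EUR → SEK → BRL: 1 × 0.15135 × 13.172 ÷ 1.9935 = 1.000041
Product ≈ 1 (deviation 0.004%, within rounding noise).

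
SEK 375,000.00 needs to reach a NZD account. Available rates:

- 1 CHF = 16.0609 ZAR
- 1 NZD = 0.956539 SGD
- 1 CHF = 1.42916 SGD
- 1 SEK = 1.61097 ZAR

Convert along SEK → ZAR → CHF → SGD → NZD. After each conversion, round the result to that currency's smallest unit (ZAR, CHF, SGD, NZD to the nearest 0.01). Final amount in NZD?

NZD 56,198.80

SEK 375,000.00 × 1.61097 = ZAR 604,113.75
ZAR 604,113.75 ÷ 16.0609 = CHF 37,613.94
CHF 37,613.94 × 1.42916 = SGD 53,756.34
SGD 53,756.34 ÷ 0.956539 = NZD 56,198.80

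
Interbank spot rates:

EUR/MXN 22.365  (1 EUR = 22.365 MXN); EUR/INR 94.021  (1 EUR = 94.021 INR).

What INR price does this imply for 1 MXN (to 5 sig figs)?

MXN/INR = 4.2039

1 MXN ÷ 22.365 = 0.0447127 EUR
0.0447127 EUR × 94.021 = 4.20393 INR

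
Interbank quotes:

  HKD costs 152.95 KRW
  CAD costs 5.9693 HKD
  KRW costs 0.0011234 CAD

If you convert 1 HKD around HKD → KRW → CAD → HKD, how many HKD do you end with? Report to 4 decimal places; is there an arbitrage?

1.0257 (arbitrage exists)

Around HKD → KRW → CAD → HKD: 1 × 152.95 × 0.0011234 × 5.9693 = 1.025669
Product > 1; profitable direction is HKD → KRW → CAD → HKD.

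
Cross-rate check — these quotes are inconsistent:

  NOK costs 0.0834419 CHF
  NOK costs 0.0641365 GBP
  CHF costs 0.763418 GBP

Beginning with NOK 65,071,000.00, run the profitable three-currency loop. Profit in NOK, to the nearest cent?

Profitable loop is NOK → GBP → CHF → NOK:
NOK 65,071,000.00 × 0.0641365 = GBP 4,173,426.19
GBP 4,173,426.19 ÷ 0.763418 = CHF 5,466,764.20
CHF 5,466,764.20 ÷ 0.0834419 = NOK 65,515,816.39
Profit = NOK 65,515,816.39 − NOK 65,071,000.00

Profit: NOK 444,816.39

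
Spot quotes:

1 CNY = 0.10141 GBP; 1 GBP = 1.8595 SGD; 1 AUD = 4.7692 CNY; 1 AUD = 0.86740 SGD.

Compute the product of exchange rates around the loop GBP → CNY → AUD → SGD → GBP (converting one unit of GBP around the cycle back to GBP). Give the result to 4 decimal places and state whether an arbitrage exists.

Around GBP → CNY → AUD → SGD → GBP: 1 ÷ 0.10141 ÷ 4.7692 × 0.86740 ÷ 1.8595 = 0.964488
Product < 1; profitable direction is GBP → SGD → AUD → CNY → GBP.

0.9645 (arbitrage exists)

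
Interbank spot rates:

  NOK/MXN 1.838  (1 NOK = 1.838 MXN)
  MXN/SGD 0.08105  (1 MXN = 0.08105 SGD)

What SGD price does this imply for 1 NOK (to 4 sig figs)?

NOK/SGD = 0.1490

1 NOK × 1.838 = 1.838 MXN
1.838 MXN × 0.08105 = 0.14897 SGD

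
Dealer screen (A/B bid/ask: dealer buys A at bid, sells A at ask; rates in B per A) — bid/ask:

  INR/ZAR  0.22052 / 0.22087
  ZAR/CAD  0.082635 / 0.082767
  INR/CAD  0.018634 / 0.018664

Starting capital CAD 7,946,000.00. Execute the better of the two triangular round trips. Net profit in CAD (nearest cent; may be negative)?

Net profit: CAD 153,546.57

Best loop CAD → ZAR → INR → CAD:
CAD 7,946,000.00 ÷ 0.082767 (buy ZAR at ask) = ZAR 96,004,446.22
ZAR 96,004,446.22 ÷ 0.22087 (buy INR at ask) = INR 434,664,944.16
INR 434,664,944.16 × 0.018634 (sell INR at bid) = CAD 8,099,546.57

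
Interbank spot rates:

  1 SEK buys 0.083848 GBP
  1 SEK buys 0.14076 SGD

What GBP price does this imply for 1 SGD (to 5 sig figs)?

SGD/GBP = 0.59568

1 SGD ÷ 0.14076 = 7.10429 SEK
7.10429 SEK × 0.083848 = 0.595681 GBP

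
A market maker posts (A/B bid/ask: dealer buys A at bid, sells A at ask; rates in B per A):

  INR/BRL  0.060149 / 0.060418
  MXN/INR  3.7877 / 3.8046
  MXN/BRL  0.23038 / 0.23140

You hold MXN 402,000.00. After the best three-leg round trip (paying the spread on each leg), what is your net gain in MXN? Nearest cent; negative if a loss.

Best loop MXN → BRL → INR → MXN:
MXN 402,000.00 × 0.23038 (sell MXN at bid) = BRL 92,612.76
BRL 92,612.76 ÷ 0.060418 (buy INR at ask) = INR 1,532,867.03
INR 1,532,867.03 ÷ 3.8046 (buy MXN at ask) = MXN 402,898.34

Net profit: MXN 898.34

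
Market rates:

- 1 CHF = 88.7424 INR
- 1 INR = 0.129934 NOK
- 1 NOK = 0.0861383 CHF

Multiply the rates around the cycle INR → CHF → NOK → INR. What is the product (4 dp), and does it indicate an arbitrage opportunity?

Around INR → CHF → NOK → INR: 1 ÷ 88.7424 ÷ 0.0861383 ÷ 0.129934 = 1.006815
Product > 1; profitable direction is INR → CHF → NOK → INR.

1.0068 (arbitrage exists)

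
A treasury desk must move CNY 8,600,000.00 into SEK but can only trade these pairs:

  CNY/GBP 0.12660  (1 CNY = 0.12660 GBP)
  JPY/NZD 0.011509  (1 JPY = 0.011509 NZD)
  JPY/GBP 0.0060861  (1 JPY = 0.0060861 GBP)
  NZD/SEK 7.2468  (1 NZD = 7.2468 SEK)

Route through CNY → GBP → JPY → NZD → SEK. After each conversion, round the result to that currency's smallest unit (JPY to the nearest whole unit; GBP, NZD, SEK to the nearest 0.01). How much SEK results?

CNY 8,600,000.00 × 0.12660 = GBP 1,088,760.00
GBP 1,088,760.00 ÷ 0.0060861 = JPY 178,892,887
JPY 178,892,887 × 0.011509 = NZD 2,058,878.24
NZD 2,058,878.24 × 7.2468 = SEK 14,920,278.83

SEK 14,920,278.83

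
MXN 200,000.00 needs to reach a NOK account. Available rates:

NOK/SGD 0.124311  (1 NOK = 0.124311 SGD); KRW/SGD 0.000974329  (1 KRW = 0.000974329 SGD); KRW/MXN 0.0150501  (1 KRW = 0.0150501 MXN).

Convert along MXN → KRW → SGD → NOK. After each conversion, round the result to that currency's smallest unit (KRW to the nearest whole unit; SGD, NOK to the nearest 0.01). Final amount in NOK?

MXN 200,000.00 ÷ 0.0150501 = KRW 13,288,948
KRW 13,288,948 × 0.000974329 = SGD 12,947.81
SGD 12,947.81 ÷ 0.124311 = NOK 104,156.59

NOK 104,156.59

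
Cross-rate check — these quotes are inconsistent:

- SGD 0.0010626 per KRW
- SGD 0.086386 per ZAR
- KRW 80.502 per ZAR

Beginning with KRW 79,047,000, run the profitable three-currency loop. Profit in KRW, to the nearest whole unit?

Profitable loop is KRW → ZAR → SGD → KRW:
KRW 79,047,000 ÷ 80.502 = ZAR 981,925.91
ZAR 981,925.91 × 0.086386 = SGD 84,824.65
SGD 84,824.65 ÷ 0.0010626 = KRW 79,827,453
Profit = KRW 79,827,453 − KRW 79,047,000

Profit: KRW 780,453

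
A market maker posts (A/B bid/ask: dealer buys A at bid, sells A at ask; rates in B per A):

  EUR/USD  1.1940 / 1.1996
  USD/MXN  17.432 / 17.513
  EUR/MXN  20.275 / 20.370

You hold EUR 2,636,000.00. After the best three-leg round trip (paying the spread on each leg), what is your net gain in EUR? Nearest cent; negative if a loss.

Best loop EUR → USD → MXN → EUR:
EUR 2,636,000.00 × 1.1940 (sell EUR at bid) = USD 3,147,384.00
USD 3,147,384.00 × 17.432 (sell USD at bid) = MXN 54,865,197.89
MXN 54,865,197.89 ÷ 20.370 (buy EUR at ask) = EUR 2,693,431.41

Net profit: EUR 57,431.41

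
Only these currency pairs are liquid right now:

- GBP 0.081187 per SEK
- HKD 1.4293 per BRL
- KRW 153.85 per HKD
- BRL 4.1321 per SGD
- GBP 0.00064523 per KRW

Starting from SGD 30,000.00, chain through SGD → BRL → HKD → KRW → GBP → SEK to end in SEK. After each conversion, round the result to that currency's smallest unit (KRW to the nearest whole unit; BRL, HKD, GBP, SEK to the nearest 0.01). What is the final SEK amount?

SEK 216,641.21

SGD 30,000.00 × 4.1321 = BRL 123,963.00
BRL 123,963.00 × 1.4293 = HKD 177,180.32
HKD 177,180.32 × 153.85 = KRW 27,259,192
KRW 27,259,192 × 0.00064523 = GBP 17,588.45
GBP 17,588.45 ÷ 0.081187 = SEK 216,641.21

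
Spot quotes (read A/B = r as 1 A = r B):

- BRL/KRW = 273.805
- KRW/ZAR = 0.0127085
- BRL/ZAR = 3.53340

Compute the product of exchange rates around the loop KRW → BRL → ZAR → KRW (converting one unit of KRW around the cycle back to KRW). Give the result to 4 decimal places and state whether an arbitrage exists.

1.0154 (arbitrage exists)

Around KRW → BRL → ZAR → KRW: 1 ÷ 273.805 × 3.53340 ÷ 0.0127085 = 1.015447
Product > 1; profitable direction is KRW → BRL → ZAR → KRW.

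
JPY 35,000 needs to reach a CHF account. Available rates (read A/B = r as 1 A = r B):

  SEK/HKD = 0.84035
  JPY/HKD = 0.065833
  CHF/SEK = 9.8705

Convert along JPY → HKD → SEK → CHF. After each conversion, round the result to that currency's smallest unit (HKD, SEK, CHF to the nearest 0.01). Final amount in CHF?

JPY 35,000 × 0.065833 = HKD 2,304.16
HKD 2,304.16 ÷ 0.84035 = SEK 2,741.91
SEK 2,741.91 ÷ 9.8705 = CHF 277.79

CHF 277.79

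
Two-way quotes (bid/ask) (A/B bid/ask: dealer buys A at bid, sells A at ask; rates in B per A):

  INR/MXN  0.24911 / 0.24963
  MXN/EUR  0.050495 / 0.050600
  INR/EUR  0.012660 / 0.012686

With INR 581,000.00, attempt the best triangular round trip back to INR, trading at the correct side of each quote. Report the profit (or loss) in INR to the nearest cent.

Best loop INR → EUR → MXN → INR:
INR 581,000.00 × 0.012660 (sell INR at bid) = EUR 7,355.46
EUR 7,355.46 ÷ 0.050600 (buy MXN at ask) = MXN 145,364.82
MXN 145,364.82 ÷ 0.24963 (buy INR at ask) = INR 582,321.12

Net profit: INR 1,321.12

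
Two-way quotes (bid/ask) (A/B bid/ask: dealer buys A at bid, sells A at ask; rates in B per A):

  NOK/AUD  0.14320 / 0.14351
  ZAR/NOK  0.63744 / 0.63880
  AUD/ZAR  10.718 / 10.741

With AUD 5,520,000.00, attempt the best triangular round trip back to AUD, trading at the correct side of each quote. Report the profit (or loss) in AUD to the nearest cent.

Net profit: AUD 85,925.08

Best loop AUD → NOK → ZAR → AUD:
AUD 5,520,000.00 ÷ 0.14351 (buy NOK at ask) = NOK 38,464,218.52
NOK 38,464,218.52 ÷ 0.63880 (buy ZAR at ask) = ZAR 60,213,241.27
ZAR 60,213,241.27 ÷ 10.741 (buy AUD at ask) = AUD 5,605,925.08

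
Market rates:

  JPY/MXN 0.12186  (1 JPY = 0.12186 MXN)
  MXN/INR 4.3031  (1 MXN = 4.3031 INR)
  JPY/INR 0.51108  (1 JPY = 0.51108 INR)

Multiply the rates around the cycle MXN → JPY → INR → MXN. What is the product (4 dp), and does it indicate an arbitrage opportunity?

0.9746 (arbitrage exists)

Around MXN → JPY → INR → MXN: 1 ÷ 0.12186 × 0.51108 ÷ 4.3031 = 0.974645
Product < 1; profitable direction is MXN → INR → JPY → MXN.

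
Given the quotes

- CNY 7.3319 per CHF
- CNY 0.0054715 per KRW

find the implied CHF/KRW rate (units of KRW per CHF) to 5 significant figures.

CHF/KRW = 1340.0

1 CHF × 7.3319 = 7.3319 CNY
7.3319 CNY ÷ 0.0054715 = 1340.02 KRW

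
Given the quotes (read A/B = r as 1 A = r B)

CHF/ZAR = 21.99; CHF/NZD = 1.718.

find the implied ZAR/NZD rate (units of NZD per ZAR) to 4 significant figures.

1 ZAR ÷ 21.99 = 0.0454752 CHF
0.0454752 CHF × 1.718 = 0.0781264 NZD

ZAR/NZD = 0.07813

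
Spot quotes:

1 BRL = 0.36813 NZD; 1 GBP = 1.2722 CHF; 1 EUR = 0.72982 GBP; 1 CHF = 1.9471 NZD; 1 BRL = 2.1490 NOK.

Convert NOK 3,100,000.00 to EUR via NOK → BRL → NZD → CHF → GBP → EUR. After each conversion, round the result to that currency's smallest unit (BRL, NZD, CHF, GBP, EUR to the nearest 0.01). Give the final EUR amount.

EUR 293,742.70

NOK 3,100,000.00 ÷ 2.1490 = BRL 1,442,531.41
BRL 1,442,531.41 × 0.36813 = NZD 531,039.09
NZD 531,039.09 ÷ 1.9471 = CHF 272,733.34
CHF 272,733.34 ÷ 1.2722 = GBP 214,379.30
GBP 214,379.30 ÷ 0.72982 = EUR 293,742.70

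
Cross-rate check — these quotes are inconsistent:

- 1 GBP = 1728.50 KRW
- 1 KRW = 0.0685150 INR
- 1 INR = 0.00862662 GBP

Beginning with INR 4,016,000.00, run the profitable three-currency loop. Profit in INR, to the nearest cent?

Profit: INR 86,885.70

Profitable loop is INR → GBP → KRW → INR:
INR 4,016,000.00 × 0.00862662 = GBP 34,644.51
GBP 34,644.51 × 1728.50 = KRW 59,883,028
KRW 59,883,028 × 0.0685150 = INR 4,102,885.70
Profit = INR 4,102,885.70 − INR 4,016,000.00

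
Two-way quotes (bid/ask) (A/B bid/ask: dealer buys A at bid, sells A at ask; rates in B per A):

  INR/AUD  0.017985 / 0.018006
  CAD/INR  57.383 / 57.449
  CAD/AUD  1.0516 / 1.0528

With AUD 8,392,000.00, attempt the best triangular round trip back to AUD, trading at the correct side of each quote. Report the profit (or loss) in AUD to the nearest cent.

Net profit: AUD 139,321.99

Best loop AUD → INR → CAD → AUD:
AUD 8,392,000.00 ÷ 0.018006 (buy INR at ask) = INR 466,066,866.60
INR 466,066,866.60 ÷ 57.449 (buy CAD at ask) = CAD 8,112,706.34
CAD 8,112,706.34 × 1.0516 (sell CAD at bid) = AUD 8,531,321.99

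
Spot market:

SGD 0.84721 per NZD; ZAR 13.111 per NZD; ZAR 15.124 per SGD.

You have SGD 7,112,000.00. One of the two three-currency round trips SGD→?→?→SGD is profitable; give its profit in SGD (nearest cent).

Profitable loop is SGD → NZD → ZAR → SGD:
SGD 7,112,000.00 ÷ 0.84721 = NZD 8,394,612.91
NZD 8,394,612.91 × 13.111 = ZAR 110,061,769.81
ZAR 110,061,769.81 ÷ 15.124 = SGD 7,277,292.37
Profit = SGD 7,277,292.37 − SGD 7,112,000.00

Profit: SGD 165,292.37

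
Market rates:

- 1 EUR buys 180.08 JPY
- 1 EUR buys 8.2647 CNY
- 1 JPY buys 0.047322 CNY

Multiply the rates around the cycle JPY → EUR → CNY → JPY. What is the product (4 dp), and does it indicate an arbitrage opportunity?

0.9698 (arbitrage exists)

Around JPY → EUR → CNY → JPY: 1 ÷ 180.08 × 8.2647 ÷ 0.047322 = 0.969836
Product < 1; profitable direction is JPY → CNY → EUR → JPY.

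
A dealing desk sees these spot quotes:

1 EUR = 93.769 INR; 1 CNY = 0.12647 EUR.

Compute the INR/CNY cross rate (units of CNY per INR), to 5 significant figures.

INR/CNY = 0.084324

1 INR ÷ 93.769 = 0.0106645 EUR
0.0106645 EUR ÷ 0.12647 = 0.0843244 CNY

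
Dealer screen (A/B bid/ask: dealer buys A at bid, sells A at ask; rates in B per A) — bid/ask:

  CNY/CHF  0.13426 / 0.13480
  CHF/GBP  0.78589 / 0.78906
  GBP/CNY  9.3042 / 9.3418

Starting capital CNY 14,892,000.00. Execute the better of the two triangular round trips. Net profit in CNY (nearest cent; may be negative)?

Net profit: CNY 95,270.37

Best loop CNY → GBP → CHF → CNY:
CNY 14,892,000.00 ÷ 9.3418 (buy GBP at ask) = GBP 1,594,125.33
GBP 1,594,125.33 ÷ 0.78906 (buy CHF at ask) = CHF 2,020,284.05
CHF 2,020,284.05 ÷ 0.13480 (buy CNY at ask) = CNY 14,987,270.37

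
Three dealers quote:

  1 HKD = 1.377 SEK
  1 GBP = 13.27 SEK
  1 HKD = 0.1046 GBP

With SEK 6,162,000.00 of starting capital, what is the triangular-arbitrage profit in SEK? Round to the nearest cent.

Profitable loop is SEK → HKD → GBP → SEK:
SEK 6,162,000.00 ÷ 1.377 = HKD 4,474,945.53
HKD 4,474,945.53 × 0.1046 = GBP 468,079.30
GBP 468,079.30 × 13.27 = SEK 6,211,412.35
Profit = SEK 6,211,412.35 − SEK 6,162,000.00

Profit: SEK 49,412.35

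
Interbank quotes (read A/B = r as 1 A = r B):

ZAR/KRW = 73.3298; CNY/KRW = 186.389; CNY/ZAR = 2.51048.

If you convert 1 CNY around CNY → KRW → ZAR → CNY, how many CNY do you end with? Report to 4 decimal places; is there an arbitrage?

Around CNY → KRW → ZAR → CNY: 1 × 186.389 ÷ 73.3298 ÷ 2.51048 = 1.012472
Product > 1; profitable direction is CNY → KRW → ZAR → CNY.

1.0125 (arbitrage exists)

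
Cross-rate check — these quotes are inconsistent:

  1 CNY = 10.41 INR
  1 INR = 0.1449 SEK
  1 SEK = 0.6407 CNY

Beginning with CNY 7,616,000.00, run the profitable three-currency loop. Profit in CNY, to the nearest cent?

Profitable loop is CNY → SEK → INR → CNY:
CNY 7,616,000.00 ÷ 0.6407 = SEK 11,886,998.60
SEK 11,886,998.60 ÷ 0.1449 = INR 82,035,877.12
INR 82,035,877.12 ÷ 10.41 = CNY 7,880,487.72
Profit = CNY 7,880,487.72 − CNY 7,616,000.00

Profit: CNY 264,487.72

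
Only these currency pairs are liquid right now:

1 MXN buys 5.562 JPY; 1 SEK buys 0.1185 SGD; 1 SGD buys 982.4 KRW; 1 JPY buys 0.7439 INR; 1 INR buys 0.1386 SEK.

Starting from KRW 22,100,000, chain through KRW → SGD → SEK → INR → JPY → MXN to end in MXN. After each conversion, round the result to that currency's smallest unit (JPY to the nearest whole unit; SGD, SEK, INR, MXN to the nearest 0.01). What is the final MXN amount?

MXN 331,037.22

KRW 22,100,000 ÷ 982.4 = SGD 22,495.93
SGD 22,495.93 ÷ 0.1185 = SEK 189,839.07
SEK 189,839.07 ÷ 0.1386 = INR 1,369,690.26
INR 1,369,690.26 ÷ 0.7439 = JPY 1,841,229
JPY 1,841,229 ÷ 5.562 = MXN 331,037.22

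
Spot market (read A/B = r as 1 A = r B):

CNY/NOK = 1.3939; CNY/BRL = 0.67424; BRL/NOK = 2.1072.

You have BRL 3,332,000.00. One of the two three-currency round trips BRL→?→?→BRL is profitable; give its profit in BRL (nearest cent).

Profit: BRL 64,203.04

Profitable loop is BRL → NOK → CNY → BRL:
BRL 3,332,000.00 × 2.1072 = NOK 7,021,190.40
NOK 7,021,190.40 ÷ 1.3939 = CNY 5,037,083.29
CNY 5,037,083.29 × 0.67424 = BRL 3,396,203.04
Profit = BRL 3,396,203.04 − BRL 3,332,000.00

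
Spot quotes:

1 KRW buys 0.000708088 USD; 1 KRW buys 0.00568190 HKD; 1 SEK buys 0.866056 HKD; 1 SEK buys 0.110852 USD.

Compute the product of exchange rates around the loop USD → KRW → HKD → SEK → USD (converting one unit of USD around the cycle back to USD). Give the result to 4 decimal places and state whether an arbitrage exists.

Around USD → KRW → HKD → SEK → USD: 1 ÷ 0.000708088 × 0.00568190 ÷ 0.866056 × 0.110852 = 1.027079
Product > 1; profitable direction is USD → KRW → HKD → SEK → USD.

1.0271 (arbitrage exists)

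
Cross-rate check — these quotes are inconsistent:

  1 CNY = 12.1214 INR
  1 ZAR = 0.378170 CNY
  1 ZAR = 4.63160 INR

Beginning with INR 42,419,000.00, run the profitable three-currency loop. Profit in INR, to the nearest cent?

Profitable loop is INR → CNY → ZAR → INR:
INR 42,419,000.00 ÷ 12.1214 = CNY 3,499,513.26
CNY 3,499,513.26 ÷ 0.378170 = ZAR 9,253,809.81
ZAR 9,253,809.81 × 4.63160 = INR 42,859,945.54
Profit = INR 42,859,945.54 − INR 42,419,000.00

Profit: INR 440,945.54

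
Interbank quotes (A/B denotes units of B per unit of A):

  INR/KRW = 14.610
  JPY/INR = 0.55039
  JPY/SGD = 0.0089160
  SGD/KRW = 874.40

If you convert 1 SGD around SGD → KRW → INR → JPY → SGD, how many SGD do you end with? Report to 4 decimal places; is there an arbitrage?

0.9695 (arbitrage exists)

Around SGD → KRW → INR → JPY → SGD: 1 × 874.40 ÷ 14.610 ÷ 0.55039 × 0.0089160 = 0.969526
Product < 1; profitable direction is SGD → JPY → INR → KRW → SGD.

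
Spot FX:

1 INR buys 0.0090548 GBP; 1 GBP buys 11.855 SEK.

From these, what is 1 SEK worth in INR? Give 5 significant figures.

1 SEK ÷ 11.855 = 0.0843526 GBP
0.0843526 GBP ÷ 0.0090548 = 9.31579 INR

SEK/INR = 9.3158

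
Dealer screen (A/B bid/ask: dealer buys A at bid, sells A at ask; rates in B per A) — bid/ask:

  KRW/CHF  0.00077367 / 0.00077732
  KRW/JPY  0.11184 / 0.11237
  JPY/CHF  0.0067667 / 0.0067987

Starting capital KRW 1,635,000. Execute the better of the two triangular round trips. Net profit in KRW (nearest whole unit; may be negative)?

Net profit: KRW 20,759

Best loop KRW → CHF → JPY → KRW:
KRW 1,635,000 × 0.00077367 (sell KRW at bid) = CHF 1,264.95
CHF 1,264.95 ÷ 0.0067987 (buy JPY at ask) = JPY 186,058
JPY 186,058 ÷ 0.11237 (buy KRW at ask) = KRW 1,655,759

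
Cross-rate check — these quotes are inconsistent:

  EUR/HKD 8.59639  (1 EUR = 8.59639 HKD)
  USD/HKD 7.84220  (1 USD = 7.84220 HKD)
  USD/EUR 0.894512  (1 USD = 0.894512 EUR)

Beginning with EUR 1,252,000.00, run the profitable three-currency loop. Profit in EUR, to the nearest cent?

Profit: EUR 24,850.24

Profitable loop is EUR → USD → HKD → EUR:
EUR 1,252,000.00 ÷ 0.894512 = USD 1,399,645.84
USD 1,399,645.84 × 7.84220 = HKD 10,976,302.61
HKD 10,976,302.61 ÷ 8.59639 = EUR 1,276,850.24
Profit = EUR 1,276,850.24 − EUR 1,252,000.00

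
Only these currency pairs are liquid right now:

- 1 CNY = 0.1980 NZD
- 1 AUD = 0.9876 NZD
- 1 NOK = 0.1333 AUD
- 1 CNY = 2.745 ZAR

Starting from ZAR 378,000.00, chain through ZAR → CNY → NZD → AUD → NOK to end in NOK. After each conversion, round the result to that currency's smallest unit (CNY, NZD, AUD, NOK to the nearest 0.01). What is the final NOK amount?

ZAR 378,000.00 ÷ 2.745 = CNY 137,704.92
CNY 137,704.92 × 0.1980 = NZD 27,265.57
NZD 27,265.57 ÷ 0.9876 = AUD 27,607.91
AUD 27,607.91 ÷ 0.1333 = NOK 207,111.10

NOK 207,111.10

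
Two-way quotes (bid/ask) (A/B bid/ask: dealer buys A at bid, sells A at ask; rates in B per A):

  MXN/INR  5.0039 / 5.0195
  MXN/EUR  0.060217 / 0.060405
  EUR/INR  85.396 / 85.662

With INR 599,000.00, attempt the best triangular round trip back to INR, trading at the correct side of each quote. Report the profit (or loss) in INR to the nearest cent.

Best loop INR → MXN → EUR → INR:
INR 599,000.00 ÷ 5.0195 (buy MXN at ask) = MXN 119,334.60
MXN 119,334.60 × 0.060217 (sell MXN at bid) = EUR 7,185.97
EUR 7,185.97 × 85.396 (sell EUR at bid) = INR 613,653.21

Net profit: INR 14,653.21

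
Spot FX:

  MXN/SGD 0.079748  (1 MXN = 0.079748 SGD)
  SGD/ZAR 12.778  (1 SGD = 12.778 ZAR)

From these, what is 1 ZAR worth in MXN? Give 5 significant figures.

ZAR/MXN = 0.98134

1 ZAR ÷ 12.778 = 0.0782595 SGD
0.0782595 SGD ÷ 0.079748 = 0.981335 MXN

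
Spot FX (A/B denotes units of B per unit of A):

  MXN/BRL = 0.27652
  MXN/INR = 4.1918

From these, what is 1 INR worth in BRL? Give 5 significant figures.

INR/BRL = 0.065967

1 INR ÷ 4.1918 = 0.238561 MXN
0.238561 MXN × 0.27652 = 0.0659669 BRL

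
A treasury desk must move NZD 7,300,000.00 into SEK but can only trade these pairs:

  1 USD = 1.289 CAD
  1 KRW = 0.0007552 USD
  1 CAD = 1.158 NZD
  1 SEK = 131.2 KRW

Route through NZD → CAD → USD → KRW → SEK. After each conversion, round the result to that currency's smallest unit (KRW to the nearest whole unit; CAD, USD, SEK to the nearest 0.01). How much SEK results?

NZD 7,300,000.00 ÷ 1.158 = CAD 6,303,972.37
CAD 6,303,972.37 ÷ 1.289 = USD 4,890,591.44
USD 4,890,591.44 ÷ 0.0007552 = KRW 6,475,889,089
KRW 6,475,889,089 ÷ 131.2 = SEK 49,358,910.74

SEK 49,358,910.74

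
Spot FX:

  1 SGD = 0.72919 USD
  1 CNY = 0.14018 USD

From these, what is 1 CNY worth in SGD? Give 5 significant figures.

1 CNY × 0.14018 = 0.14018 USD
0.14018 USD ÷ 0.72919 = 0.192241 SGD

CNY/SGD = 0.19224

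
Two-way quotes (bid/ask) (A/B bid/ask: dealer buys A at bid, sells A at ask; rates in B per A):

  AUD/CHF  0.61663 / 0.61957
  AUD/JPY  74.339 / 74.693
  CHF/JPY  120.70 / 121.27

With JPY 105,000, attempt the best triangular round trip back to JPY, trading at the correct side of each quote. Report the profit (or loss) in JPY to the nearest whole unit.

Net result: JPY -374 (no profitable arbitrage after spreads)

Best loop JPY → AUD → CHF → JPY:
JPY 105,000 ÷ 74.693 (buy AUD at ask) = AUD 1,405.75
AUD 1,405.75 × 0.61663 (sell AUD at bid) = CHF 866.83
CHF 866.83 × 120.70 (sell CHF at bid) = JPY 104,626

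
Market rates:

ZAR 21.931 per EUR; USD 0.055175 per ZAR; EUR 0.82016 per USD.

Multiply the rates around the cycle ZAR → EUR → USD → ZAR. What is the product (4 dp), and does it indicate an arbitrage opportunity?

Around ZAR → EUR → USD → ZAR: 1 ÷ 21.931 ÷ 0.82016 ÷ 0.055175 = 1.007629
Product > 1; profitable direction is ZAR → EUR → USD → ZAR.

1.0076 (arbitrage exists)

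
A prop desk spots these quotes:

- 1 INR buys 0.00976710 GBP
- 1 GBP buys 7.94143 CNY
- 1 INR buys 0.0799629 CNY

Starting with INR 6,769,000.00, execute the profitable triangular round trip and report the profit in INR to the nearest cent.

Profitable loop is INR → CNY → GBP → INR:
INR 6,769,000.00 × 0.0799629 = CNY 541,268.87
CNY 541,268.87 ÷ 7.94143 = GBP 68,157.61
GBP 68,157.61 ÷ 0.00976710 = INR 6,978,285.02
Profit = INR 6,978,285.02 − INR 6,769,000.00

Profit: INR 209,285.02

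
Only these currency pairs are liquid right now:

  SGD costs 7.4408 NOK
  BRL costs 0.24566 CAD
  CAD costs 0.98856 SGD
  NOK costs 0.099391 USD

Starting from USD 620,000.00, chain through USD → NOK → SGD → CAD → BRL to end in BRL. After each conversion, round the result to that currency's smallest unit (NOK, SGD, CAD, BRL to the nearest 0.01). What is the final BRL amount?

USD 620,000.00 ÷ 0.099391 = NOK 6,237,989.36
NOK 6,237,989.36 ÷ 7.4408 = SGD 838,349.29
SGD 838,349.29 ÷ 0.98856 = CAD 848,050.99
CAD 848,050.99 ÷ 0.24566 = BRL 3,452,132.99

BRL 3,452,132.99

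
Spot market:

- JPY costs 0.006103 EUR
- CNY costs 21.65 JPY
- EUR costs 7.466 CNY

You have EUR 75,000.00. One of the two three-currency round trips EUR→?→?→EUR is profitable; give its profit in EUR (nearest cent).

Profit: EUR 1,027.73

Profitable loop is EUR → JPY → CNY → EUR:
EUR 75,000.00 ÷ 0.006103 = JPY 12,289,038
JPY 12,289,038 ÷ 21.65 = CNY 567,623.01
CNY 567,623.01 ÷ 7.466 = EUR 76,027.73
Profit = EUR 76,027.73 − EUR 75,000.00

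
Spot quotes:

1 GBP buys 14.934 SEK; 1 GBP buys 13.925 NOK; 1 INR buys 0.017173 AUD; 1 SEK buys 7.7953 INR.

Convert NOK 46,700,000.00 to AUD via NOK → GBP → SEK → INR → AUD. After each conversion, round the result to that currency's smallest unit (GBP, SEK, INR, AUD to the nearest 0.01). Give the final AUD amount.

AUD 6,704,661.05

NOK 46,700,000.00 ÷ 13.925 = GBP 3,353,680.43
GBP 3,353,680.43 × 14.934 = SEK 50,083,863.54
SEK 50,083,863.54 × 7.7953 = INR 390,418,741.45
INR 390,418,741.45 × 0.017173 = AUD 6,704,661.05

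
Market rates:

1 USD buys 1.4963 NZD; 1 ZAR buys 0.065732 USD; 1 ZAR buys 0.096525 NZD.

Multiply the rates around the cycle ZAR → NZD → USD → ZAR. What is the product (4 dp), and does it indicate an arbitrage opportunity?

0.9814 (arbitrage exists)

Around ZAR → NZD → USD → ZAR: 1 × 0.096525 ÷ 1.4963 ÷ 0.065732 = 0.981396
Product < 1; profitable direction is ZAR → USD → NZD → ZAR.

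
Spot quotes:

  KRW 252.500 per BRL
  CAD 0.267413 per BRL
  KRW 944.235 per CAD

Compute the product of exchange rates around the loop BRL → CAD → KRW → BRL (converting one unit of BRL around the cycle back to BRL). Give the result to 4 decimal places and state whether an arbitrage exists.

Around BRL → CAD → KRW → BRL: 1 × 0.267413 × 944.235 ÷ 252.500 = 1.000003
Product ≈ 1 (deviation 0.000%, within rounding noise).

1.0000 (no arbitrage)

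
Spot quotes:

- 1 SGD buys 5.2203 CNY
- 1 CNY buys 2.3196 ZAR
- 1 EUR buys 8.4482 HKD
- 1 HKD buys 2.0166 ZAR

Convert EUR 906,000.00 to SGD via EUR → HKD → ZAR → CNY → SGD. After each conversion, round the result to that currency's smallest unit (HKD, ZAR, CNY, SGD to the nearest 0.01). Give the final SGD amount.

SGD 1,274,687.09

EUR 906,000.00 × 8.4482 = HKD 7,654,069.20
HKD 7,654,069.20 × 2.0166 = ZAR 15,435,195.95
ZAR 15,435,195.95 ÷ 2.3196 = CNY 6,654,248.99
CNY 6,654,248.99 ÷ 5.2203 = SGD 1,274,687.09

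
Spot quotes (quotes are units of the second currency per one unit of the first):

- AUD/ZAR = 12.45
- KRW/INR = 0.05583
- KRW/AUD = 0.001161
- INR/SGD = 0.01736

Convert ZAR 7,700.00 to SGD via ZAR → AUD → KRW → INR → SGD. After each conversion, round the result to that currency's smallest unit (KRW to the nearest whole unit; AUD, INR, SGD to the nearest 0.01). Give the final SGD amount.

SGD 516.30

ZAR 7,700.00 ÷ 12.45 = AUD 618.47
AUD 618.47 ÷ 0.001161 = KRW 532,705
KRW 532,705 × 0.05583 = INR 29,740.92
INR 29,740.92 × 0.01736 = SGD 516.30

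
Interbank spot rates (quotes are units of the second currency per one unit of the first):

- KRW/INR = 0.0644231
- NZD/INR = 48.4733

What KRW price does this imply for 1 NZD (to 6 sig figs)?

NZD/KRW = 752.421

1 NZD × 48.4733 = 48.4733 INR
48.4733 INR ÷ 0.0644231 = 752.421 KRW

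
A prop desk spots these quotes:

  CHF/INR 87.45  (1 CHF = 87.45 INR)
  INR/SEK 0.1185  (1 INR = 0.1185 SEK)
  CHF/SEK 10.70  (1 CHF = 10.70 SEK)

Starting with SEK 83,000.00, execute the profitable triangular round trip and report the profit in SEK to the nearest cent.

Profitable loop is SEK → INR → CHF → SEK:
SEK 83,000.00 ÷ 0.1185 = INR 700,421.94
INR 700,421.94 ÷ 87.45 = CHF 8,009.40
CHF 8,009.40 × 10.70 = SEK 85,700.57
Profit = SEK 85,700.57 − SEK 83,000.00

Profit: SEK 2,700.57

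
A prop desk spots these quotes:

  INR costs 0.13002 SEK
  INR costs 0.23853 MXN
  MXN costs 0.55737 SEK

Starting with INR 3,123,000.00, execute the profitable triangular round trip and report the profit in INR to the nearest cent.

Profit: INR 70,363.96

Profitable loop is INR → MXN → SEK → INR:
INR 3,123,000.00 × 0.23853 = MXN 744,929.19
MXN 744,929.19 × 0.55737 = SEK 415,201.18
SEK 415,201.18 ÷ 0.13002 = INR 3,193,363.96
Profit = INR 3,193,363.96 − INR 3,123,000.00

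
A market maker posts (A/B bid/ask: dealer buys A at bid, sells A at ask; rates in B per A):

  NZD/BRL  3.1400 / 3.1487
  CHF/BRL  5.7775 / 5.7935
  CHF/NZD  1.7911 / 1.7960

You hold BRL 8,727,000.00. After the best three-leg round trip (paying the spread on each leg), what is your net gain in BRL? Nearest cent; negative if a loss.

Net profit: BRL 188,943.62

Best loop BRL → NZD → CHF → BRL:
BRL 8,727,000.00 ÷ 3.1487 (buy NZD at ask) = NZD 2,771,620.03
NZD 2,771,620.03 ÷ 1.7960 (buy CHF at ask) = CHF 1,543,218.28
CHF 1,543,218.28 × 5.7775 (sell CHF at bid) = BRL 8,915,943.62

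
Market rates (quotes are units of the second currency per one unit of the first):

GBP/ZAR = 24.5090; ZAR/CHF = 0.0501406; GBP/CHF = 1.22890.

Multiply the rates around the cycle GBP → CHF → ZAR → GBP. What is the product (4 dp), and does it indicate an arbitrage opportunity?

1.0000 (no arbitrage)

Around GBP → CHF → ZAR → GBP: 1 × 1.22890 ÷ 0.0501406 ÷ 24.5090 = 1.000003
Product ≈ 1 (deviation 0.000%, within rounding noise).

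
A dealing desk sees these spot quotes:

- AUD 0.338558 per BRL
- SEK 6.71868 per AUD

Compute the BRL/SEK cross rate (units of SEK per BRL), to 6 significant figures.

BRL/SEK = 2.27466

1 BRL × 0.338558 = 0.338558 AUD
0.338558 AUD × 6.71868 = 2.27466 SEK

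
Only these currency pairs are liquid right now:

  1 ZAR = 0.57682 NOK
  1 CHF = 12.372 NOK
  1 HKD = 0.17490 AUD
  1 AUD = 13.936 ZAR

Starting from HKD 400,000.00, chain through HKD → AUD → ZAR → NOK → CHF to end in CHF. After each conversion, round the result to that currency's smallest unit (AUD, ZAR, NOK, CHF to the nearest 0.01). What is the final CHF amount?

HKD 400,000.00 × 0.17490 = AUD 69,960.00
AUD 69,960.00 × 13.936 = ZAR 974,962.56
ZAR 974,962.56 × 0.57682 = NOK 562,377.90
NOK 562,377.90 ÷ 12.372 = CHF 45,455.70

CHF 45,455.70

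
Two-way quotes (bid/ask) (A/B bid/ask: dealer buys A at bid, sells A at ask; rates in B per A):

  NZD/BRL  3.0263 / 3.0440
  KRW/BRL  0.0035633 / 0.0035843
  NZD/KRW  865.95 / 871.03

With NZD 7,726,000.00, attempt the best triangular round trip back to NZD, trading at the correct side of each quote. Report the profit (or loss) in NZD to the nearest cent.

Best loop NZD → KRW → BRL → NZD:
NZD 7,726,000.00 × 865.95 (sell NZD at bid) = KRW 6,690,329,700
KRW 6,690,329,700 × 0.0035633 (sell KRW at bid) = BRL 23,839,651.82
BRL 23,839,651.82 ÷ 3.0440 (buy NZD at ask) = NZD 7,831,685.88

Net profit: NZD 105,685.88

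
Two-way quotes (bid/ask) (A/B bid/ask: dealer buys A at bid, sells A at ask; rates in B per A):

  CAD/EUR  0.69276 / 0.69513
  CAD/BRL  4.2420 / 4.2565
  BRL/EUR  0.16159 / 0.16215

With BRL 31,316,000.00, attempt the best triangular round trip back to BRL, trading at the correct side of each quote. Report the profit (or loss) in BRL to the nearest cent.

Best loop BRL → CAD → EUR → BRL:
BRL 31,316,000.00 ÷ 4.2565 (buy CAD at ask) = CAD 7,357,218.37
CAD 7,357,218.37 × 0.69276 (sell CAD at bid) = EUR 5,096,786.60
EUR 5,096,786.60 ÷ 0.16215 (buy BRL at ask) = BRL 31,432,541.47

Net profit: BRL 116,541.47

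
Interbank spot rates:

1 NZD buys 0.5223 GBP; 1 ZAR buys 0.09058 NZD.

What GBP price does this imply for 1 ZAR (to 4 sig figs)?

ZAR/GBP = 0.04731

1 ZAR × 0.09058 = 0.09058 NZD
0.09058 NZD × 0.5223 = 0.0473099 GBP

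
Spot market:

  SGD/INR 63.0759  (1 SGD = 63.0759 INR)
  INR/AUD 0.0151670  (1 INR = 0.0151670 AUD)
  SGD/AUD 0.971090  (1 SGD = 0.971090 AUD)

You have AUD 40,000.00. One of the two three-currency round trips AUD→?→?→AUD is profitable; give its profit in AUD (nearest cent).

Profitable loop is AUD → INR → SGD → AUD:
AUD 40,000.00 ÷ 0.0151670 = INR 2,637,304.67
INR 2,637,304.67 ÷ 63.0759 = SGD 41,811.61
SGD 41,811.61 × 0.971090 = AUD 40,602.83
Profit = AUD 40,602.83 − AUD 40,000.00

Profit: AUD 602.83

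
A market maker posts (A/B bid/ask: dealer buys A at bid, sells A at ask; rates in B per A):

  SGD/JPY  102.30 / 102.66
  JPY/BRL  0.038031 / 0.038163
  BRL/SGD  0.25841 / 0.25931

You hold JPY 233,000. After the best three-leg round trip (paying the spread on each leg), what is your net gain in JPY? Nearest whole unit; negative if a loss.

Best loop JPY → BRL → SGD → JPY:
JPY 233,000 × 0.038031 (sell JPY at bid) = BRL 8,861.22
BRL 8,861.22 × 0.25841 (sell BRL at bid) = SGD 2,289.83
SGD 2,289.83 × 102.30 (sell SGD at bid) = JPY 234,249

Net profit: JPY 1,249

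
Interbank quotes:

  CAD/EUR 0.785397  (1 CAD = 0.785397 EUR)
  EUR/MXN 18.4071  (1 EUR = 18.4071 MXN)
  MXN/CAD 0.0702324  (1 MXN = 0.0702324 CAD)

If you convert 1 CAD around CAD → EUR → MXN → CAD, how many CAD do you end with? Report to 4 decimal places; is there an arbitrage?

Around CAD → EUR → MXN → CAD: 1 × 0.785397 × 18.4071 × 0.0702324 = 1.015341
Product > 1; profitable direction is CAD → EUR → MXN → CAD.

1.0153 (arbitrage exists)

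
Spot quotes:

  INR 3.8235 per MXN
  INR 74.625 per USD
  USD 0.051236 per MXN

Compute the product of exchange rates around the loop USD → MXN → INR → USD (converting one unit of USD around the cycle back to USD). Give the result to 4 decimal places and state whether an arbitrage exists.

1.0000 (no arbitrage)

Around USD → MXN → INR → USD: 1 ÷ 0.051236 × 3.8235 ÷ 74.625 = 1.000004
Product ≈ 1 (deviation 0.000%, within rounding noise).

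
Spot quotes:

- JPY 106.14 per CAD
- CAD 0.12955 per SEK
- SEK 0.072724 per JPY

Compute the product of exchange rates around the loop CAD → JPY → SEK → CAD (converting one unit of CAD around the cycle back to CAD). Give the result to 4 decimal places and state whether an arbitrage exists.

1.0000 (no arbitrage)

Around CAD → JPY → SEK → CAD: 1 × 106.14 × 0.072724 × 0.12955 = 0.999987
Product ≈ 1 (deviation 0.001%, within rounding noise).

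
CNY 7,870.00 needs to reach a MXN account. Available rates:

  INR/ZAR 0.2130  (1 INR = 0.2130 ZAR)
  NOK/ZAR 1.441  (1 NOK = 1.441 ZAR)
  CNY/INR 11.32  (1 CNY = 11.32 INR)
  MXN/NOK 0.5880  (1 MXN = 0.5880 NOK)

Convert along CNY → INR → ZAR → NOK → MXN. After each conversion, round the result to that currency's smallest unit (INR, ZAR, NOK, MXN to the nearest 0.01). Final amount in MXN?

CNY 7,870.00 × 11.32 = INR 89,088.40
INR 89,088.40 × 0.2130 = ZAR 18,975.83
ZAR 18,975.83 ÷ 1.441 = NOK 13,168.51
NOK 13,168.51 ÷ 0.5880 = MXN 22,395.43

MXN 22,395.43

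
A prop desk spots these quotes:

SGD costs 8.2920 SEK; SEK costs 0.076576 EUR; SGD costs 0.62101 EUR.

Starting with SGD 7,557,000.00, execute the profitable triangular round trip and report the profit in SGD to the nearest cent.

Profitable loop is SGD → SEK → EUR → SGD:
SGD 7,557,000.00 × 8.2920 = SEK 62,662,644.00
SEK 62,662,644.00 × 0.076576 = EUR 4,798,454.63
EUR 4,798,454.63 ÷ 0.62101 = SGD 7,726,855.65
Profit = SGD 7,726,855.65 − SGD 7,557,000.00

Profit: SGD 169,855.65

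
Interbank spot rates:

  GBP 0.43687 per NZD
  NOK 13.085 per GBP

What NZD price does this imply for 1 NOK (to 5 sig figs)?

NOK/NZD = 0.17493

1 NOK ÷ 13.085 = 0.0764234 GBP
0.0764234 GBP ÷ 0.43687 = 0.174934 NZD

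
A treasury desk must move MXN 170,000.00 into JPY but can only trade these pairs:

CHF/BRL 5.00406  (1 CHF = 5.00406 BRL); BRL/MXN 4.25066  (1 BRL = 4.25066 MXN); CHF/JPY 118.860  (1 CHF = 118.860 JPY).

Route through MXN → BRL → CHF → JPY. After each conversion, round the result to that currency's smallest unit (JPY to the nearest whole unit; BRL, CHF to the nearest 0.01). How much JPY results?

JPY 949,961

MXN 170,000.00 ÷ 4.25066 = BRL 39,993.79
BRL 39,993.79 ÷ 5.00406 = CHF 7,992.27
CHF 7,992.27 × 118.860 = JPY 949,961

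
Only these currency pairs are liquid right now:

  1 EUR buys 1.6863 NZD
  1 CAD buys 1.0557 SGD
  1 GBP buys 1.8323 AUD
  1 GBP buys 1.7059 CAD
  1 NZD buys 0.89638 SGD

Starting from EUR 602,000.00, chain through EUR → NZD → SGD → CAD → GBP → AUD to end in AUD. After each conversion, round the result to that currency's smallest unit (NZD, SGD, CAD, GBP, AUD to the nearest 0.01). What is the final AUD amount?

EUR 602,000.00 × 1.6863 = NZD 1,015,152.60
NZD 1,015,152.60 × 0.89638 = SGD 909,962.49
SGD 909,962.49 ÷ 1.0557 = CAD 861,951.78
CAD 861,951.78 ÷ 1.7059 = GBP 505,276.85
GBP 505,276.85 × 1.8323 = AUD 925,818.77

AUD 925,818.77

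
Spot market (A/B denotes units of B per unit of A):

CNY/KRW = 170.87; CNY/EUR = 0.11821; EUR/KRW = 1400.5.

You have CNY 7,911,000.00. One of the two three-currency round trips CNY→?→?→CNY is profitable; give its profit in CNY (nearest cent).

Profit: CNY 254,069.27

Profitable loop is CNY → KRW → EUR → CNY:
CNY 7,911,000.00 × 170.87 = KRW 1,351,752,570
KRW 1,351,752,570 ÷ 1400.5 = EUR 965,192.84
EUR 965,192.84 ÷ 0.11821 = CNY 8,165,069.27
Profit = CNY 8,165,069.27 − CNY 7,911,000.00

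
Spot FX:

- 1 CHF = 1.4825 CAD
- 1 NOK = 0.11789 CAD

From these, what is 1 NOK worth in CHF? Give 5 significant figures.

1 NOK × 0.11789 = 0.11789 CAD
0.11789 CAD ÷ 1.4825 = 0.0795211 CHF

NOK/CHF = 0.079521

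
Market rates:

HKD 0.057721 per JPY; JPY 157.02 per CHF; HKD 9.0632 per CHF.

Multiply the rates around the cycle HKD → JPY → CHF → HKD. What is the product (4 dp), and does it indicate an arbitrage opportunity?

1.0000 (no arbitrage)

Around HKD → JPY → CHF → HKD: 1 ÷ 0.057721 ÷ 157.02 × 9.0632 = 0.999983
Product ≈ 1 (deviation 0.002%, within rounding noise).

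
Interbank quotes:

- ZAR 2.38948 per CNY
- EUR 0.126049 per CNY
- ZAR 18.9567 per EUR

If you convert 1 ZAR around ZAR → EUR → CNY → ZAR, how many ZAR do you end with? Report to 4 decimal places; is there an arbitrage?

Around ZAR → EUR → CNY → ZAR: 1 ÷ 18.9567 ÷ 0.126049 × 2.38948 = 1.000003
Product ≈ 1 (deviation 0.000%, within rounding noise).

1.0000 (no arbitrage)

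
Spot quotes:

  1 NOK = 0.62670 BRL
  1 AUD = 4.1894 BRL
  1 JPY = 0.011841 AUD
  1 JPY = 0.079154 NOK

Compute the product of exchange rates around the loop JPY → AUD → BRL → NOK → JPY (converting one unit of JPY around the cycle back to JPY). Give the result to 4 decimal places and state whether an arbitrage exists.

Around JPY → AUD → BRL → NOK → JPY: 1 × 0.011841 × 4.1894 ÷ 0.62670 ÷ 0.079154 = 1.000018
Product ≈ 1 (deviation 0.002%, within rounding noise).

1.0000 (no arbitrage)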